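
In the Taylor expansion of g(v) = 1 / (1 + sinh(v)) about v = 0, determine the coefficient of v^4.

Expand as Σ (-1)^k u^k with u equal to the inner function's series.
g(0) = 1
g′(0) = -1
g′′(0) = 2
g′′′(0) = -7
g^(4)(0) = 32
So c_4 = g^(4)(0)/4! = 4/3.

4/3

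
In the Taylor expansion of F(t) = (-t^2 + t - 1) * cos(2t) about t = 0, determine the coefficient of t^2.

1

Distribute the polynomial across the series and collect like powers.
F(0) = -1
F′(0) = 1
F′′(0) = 2
Dividing each by k! gives the coefficients c_0, ..., c_2.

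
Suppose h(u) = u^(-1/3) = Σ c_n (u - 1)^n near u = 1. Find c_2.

2/9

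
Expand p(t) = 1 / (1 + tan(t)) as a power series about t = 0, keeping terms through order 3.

Use the geometric series for the reciprocal, then substitute.
p(0) = 1
p′(0) = -1
p′′(0) = 2
p′′′(0) = -8

-4*t^3/3 + t^2 - t + 1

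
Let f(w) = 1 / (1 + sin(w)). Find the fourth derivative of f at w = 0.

16

Use the geometric series for the reciprocal, then substitute.
The coefficient of w^4 in the expansion is 2/3, so f^(4)(0) = 4! * (2/3) = 16.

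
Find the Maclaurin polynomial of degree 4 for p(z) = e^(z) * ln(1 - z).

-z^4 - 4*z^3/3 - 3*z^2/2 - z

Expand each factor separately, then convolve coefficients.
p(0) = 0
p′(0) = -1
p′′(0) = -3
p′′′(0) = -8
p^(4)(0) = -24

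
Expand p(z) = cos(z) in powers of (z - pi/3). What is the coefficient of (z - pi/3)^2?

-1/4

Differentiate repeatedly and evaluate at the center.
p(pi/3) = 1/2
p′(pi/3) = -sqrt(3)/2
p′′(pi/3) = -1/2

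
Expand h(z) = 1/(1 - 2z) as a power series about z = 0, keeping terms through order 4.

16*z^4 + 8*z^3 + 4*z^2 + 2*z + 1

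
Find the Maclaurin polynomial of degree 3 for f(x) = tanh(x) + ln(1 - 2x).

-3*x^3 - 2*x^2 - x

Combine the two series term by term.
f(0) = 0
f′(0) = -1
f′′(0) = -4
f′′′(0) = -18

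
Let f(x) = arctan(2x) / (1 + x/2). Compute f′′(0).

Take the Cauchy product of the two expansions.
From the series, [x^2] f = -1; multiply by 2! = 2 to get -2.

-2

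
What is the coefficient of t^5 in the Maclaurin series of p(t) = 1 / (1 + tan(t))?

-32/15

Write 1/(1+u) = 1 - u + u^2 - u^3 + ... and substitute the series for u.
[t^0] = 1;  [t^1] = -1;  [t^2] = 1;  [t^3] = -4/3;  [t^4] = 5/3;  [t^5] = -32/15.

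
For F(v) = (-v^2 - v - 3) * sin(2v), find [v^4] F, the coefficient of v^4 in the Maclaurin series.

Distribute the polynomial across the series and collect like powers.
F(0) = 0
F′(0) = -6
F′′(0) = -4
F′′′(0) = 12
F^(4)(0) = 32
So c_4 = F^(4)(0)/4! = 4/3.

4/3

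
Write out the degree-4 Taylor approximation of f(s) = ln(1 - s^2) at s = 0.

-s^4/2 - s^2

f(0) = 0
f′(0) = 0
f′′(0) = -2
f′′′(0) = 0
f^(4)(0) = -12
Dividing each by k! gives the coefficients c_0, ..., c_4.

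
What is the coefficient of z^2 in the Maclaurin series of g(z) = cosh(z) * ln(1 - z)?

Multiply the two series term by term and collect like powers.

-1/2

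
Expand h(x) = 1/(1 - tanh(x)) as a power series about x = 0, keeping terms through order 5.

Compose series: expand the inner function first, then feed it into the outer expansion.
h(0) = 1
h′(0) = 1
h′′(0) = 2
h′′′(0) = 4
h^(4)(0) = 8
h^(5)(0) = 16
Then c_k = h^(k)(0)/k! gives each Taylor coefficient.

2*x^5/15 + x^4/3 + 2*x^3/3 + x^2 + x + 1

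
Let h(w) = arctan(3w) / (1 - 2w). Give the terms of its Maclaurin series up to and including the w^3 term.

Multiply the two series term by term and collect like powers.
h(0) = 0
h′(0) = 3
h′′(0) = 12
h′′′(0) = 18
The Taylor polynomial is Σ h^(k)(0)/k! · w^k.

3*w^3 + 6*w^2 + 3*w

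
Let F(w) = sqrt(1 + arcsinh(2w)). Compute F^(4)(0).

1

Plug the Maclaurin series of the inner function into that of the outer and collect terms.
From the series, [w^4] F = 1/24; multiply by 4! = 24 to get 1.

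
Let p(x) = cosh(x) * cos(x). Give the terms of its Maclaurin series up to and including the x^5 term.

Take the Cauchy product of the two expansions.
p(0) = 1
p′(0) = 0
p′′(0) = 0
p′′′(0) = 0
p^(4)(0) = -4
p^(5)(0) = 0
Dividing each by k! gives the coefficients c_0, ..., c_5.

1 - x^4/6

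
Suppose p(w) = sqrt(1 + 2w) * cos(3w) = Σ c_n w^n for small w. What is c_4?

Write out both Maclaurin series and multiply, keeping only the needed powers.
[w^0] = 1;  [w^1] = 1;  [w^2] = -5;  [w^3] = -4;  [w^4] = 5.

5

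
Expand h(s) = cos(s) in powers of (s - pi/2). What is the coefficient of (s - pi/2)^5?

-1/120

Differentiate repeatedly and evaluate at the center.
[(s - pi/2)^0] = 0;  [(s - pi/2)^1] = -1;  [(s - pi/2)^2] = 0;  [(s - pi/2)^3] = 1/6;  [(s - pi/2)^4] = 0;  [(s - pi/2)^5] = -1/120.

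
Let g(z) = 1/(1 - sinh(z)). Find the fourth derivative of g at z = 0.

Plug the Maclaurin series of the inner function into that of the outer and collect terms.
From the series, [z^4] g = 4/3; multiply by 4! = 24 to get 32.

32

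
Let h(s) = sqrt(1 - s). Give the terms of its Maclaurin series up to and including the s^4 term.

-5*s^4/128 - s^3/16 - s^2/8 - s/2 + 1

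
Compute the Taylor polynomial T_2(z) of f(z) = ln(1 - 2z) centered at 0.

f(0) = 0
f′(0) = -2
f′′(0) = -4

-2*z^2 - 2*z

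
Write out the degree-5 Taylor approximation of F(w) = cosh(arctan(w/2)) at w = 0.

-7*w^4/384 + w^2/8 + 1

Plug the Maclaurin series of the inner function into that of the outer and collect terms.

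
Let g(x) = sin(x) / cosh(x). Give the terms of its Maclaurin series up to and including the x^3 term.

Divide the numerator series by the denominator series (power-series long division).
g(0) = 0
g′(0) = 1
g′′(0) = 0
g′′′(0) = -4

-2*x^3/3 + x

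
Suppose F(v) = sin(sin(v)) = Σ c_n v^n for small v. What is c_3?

-1/3

Compose series: expand the inner function first, then feed it into the outer expansion.
F(0) = 0
F′(0) = 1
F′′(0) = 0
F′′′(0) = -2
So c_3 = F′′′(0)/3! = -1/3.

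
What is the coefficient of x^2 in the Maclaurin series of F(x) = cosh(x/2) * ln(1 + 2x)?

Multiply the two series term by term and collect like powers.
F(0) = 0
F′(0) = 2
F′′(0) = -4
So c_2 = F′′(0)/2! = -2.

-2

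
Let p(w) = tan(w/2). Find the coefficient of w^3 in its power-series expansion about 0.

Differentiate repeatedly and evaluate at the center.
p(0) = 0
p′(0) = 1/2
p′′(0) = 0
p′′′(0) = 1/4

1/24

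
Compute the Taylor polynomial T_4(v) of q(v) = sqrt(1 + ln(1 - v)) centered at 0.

-143*v^4/384 - 17*v^3/48 - 3*v^2/8 - v/2 + 1

Let u equal the inner series; expand the outer function in u and truncate.
[v^0] = 1;  [v^1] = -1/2;  [v^2] = -3/8;  [v^3] = -17/48;  [v^4] = -143/384.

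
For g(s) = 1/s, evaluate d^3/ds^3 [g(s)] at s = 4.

-3/128

Differentiate repeatedly and evaluate at the center.
From the series, [(s - 4)^3] g = -1/256; multiply by 3! = 6 to get -3/128.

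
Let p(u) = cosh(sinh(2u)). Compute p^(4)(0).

80

Substitute the inner expansion into the outer series and collect powers.
From the series, [u^4] p = 10/3; multiply by 4! = 24 to get 80.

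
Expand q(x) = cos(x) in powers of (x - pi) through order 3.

(x - pi)^2/2 - 1

q(pi) = -1
q′(pi) = 0
q′′(pi) = 1
q′′′(pi) = 0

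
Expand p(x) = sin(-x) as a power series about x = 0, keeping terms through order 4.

x^3/6 - x

p(0) = 0
p′(0) = -1
p′′(0) = 0
p′′′(0) = 1
p^(4)(0) = 0
Then c_k = p^(k)(0)/k! gives each Taylor coefficient.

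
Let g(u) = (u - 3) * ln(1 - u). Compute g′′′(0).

Multiply each power in the prefactor through the base expansion.
The coefficient of u^3 in the expansion is 1/2, so g′′′(0) = 3! * (1/2) = 3.

3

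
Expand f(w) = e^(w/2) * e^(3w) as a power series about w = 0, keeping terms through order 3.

343*w^3/48 + 49*w^2/8 + 7*w/2 + 1

Multiply the two series term by term and collect like powers.
f(0) = 1
f′(0) = 7/2
f′′(0) = 49/4
f′′′(0) = 343/8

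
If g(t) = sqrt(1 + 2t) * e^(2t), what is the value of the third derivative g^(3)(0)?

17

Take the Cauchy product of the two expansions.
From the series, [t^3] g = 17/6; multiply by 3! = 6 to get 17.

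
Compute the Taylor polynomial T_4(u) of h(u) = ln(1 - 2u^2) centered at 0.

h(0) = 0
h′(0) = 0
h′′(0) = -4
h′′′(0) = 0
h^(4)(0) = -48
The Taylor polynomial is Σ h^(k)(0)/k! · u^k.

-2*u^4 - 2*u^2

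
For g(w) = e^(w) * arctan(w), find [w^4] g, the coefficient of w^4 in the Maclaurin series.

Write out both Maclaurin series and multiply, keeping only the needed powers.
g(0) = 0
g′(0) = 1
g′′(0) = 2
g′′′(0) = 1
g^(4)(0) = -4

-1/6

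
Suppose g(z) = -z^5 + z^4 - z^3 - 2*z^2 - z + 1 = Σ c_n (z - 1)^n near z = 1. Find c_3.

[(z - 1)^0] = -3;  [(z - 1)^1] = -9;  [(z - 1)^2] = -9;  [(z - 1)^3] = -7.

-7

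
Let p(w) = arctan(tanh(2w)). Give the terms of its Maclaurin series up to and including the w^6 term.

Substitute the inner expansion into the outer series and collect powers.
[w^0] = 0;  [w^1] = 2;  [w^2] = 0;  [w^3] = -16/3;  [w^4] = 0;  [w^5] = 64/3;  [w^6] = 0.

64*w^5/3 - 16*w^3/3 + 2*w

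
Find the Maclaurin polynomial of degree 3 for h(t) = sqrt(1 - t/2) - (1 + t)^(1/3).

Combine the two series term by term.
h(0) = 0
h′(0) = -7/12
h′′(0) = 23/144
h′′′(0) = -721/1728
Dividing each by k! gives the coefficients c_0, ..., c_3.

-721*t^3/10368 + 23*t^2/288 - 7*t/12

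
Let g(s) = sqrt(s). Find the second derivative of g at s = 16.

-1/256

Apply the Taylor formula c_k = f^(k)(a)/k!.
The coefficient of (s - 16)^2 in the expansion is -1/512, so g′′(16) = 2! * (-1/512) = -1/256.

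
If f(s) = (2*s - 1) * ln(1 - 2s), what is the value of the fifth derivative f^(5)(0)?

-192

Shift and add copies of the series according to the polynomial's terms.
The coefficient of s^5 in the expansion is -8/5, so f^(5)(0) = 5! * (-8/5) = -192.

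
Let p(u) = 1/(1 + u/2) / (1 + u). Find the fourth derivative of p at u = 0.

Multiply the two series term by term and collect like powers.
The coefficient of u^4 in the expansion is 31/16, so p^(4)(0) = 4! * (31/16) = 93/2.

93/2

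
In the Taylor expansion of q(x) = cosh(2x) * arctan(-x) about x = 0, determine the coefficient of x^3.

-5/3

Write out both Maclaurin series and multiply, keeping only the needed powers.
q(0) = 0
q′(0) = -1
q′′(0) = 0
q′′′(0) = -10
The Taylor polynomial is Σ q^(k)(0)/k! · x^k.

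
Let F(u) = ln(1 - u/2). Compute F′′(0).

-1/4

Differentiate repeatedly and evaluate at the center.
The coefficient of u^2 in the expansion is -1/8, so F′′(0) = 2! * (-1/8) = -1/4.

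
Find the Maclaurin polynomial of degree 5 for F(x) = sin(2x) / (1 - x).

Take the Cauchy product of the two expansions.

14*x^5/15 + 2*x^4/3 + 2*x^3/3 + 2*x^2 + 2*x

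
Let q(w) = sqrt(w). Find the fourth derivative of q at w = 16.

The coefficient of (w - 16)^4 in the expansion is -5/2097152, so q^(4)(16) = 4! * (-5/2097152) = -15/262144.

-15/262144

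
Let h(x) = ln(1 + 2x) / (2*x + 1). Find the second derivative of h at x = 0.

-12

Expand 1/(denominator) as a geometric series and multiply by the numerator's series.
The coefficient of x^2 in the expansion is -6, so h′′(0) = 2! * (-6) = -12.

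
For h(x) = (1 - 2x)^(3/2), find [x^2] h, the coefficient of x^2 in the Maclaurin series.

3/2

h(0) = 1
h′(0) = -3
h′′(0) = 3
So c_2 = h′′(0)/2! = 3/2.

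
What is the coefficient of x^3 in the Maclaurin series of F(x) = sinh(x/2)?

Apply the Taylor formula c_k = f^(k)(a)/k!.
[x^0] = 0;  [x^1] = 1/2;  [x^2] = 0;  [x^3] = 1/48.

1/48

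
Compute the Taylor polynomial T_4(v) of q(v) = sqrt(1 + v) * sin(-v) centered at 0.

Multiply the two series term by term and collect like powers.
[v^0] = 0;  [v^1] = -1;  [v^2] = -1/2;  [v^3] = 7/24;  [v^4] = 1/48.

v^4/48 + 7*v^3/24 - v^2/2 - v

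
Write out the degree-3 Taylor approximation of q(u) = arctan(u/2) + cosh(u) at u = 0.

-u^3/24 + u^2/2 + u/2 + 1

Add the two expansions coefficient-wise.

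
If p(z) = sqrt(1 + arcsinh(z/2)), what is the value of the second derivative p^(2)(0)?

-1/16

Let u equal the inner series; expand the outer function in u and truncate.
From the series, [z^2] p = -1/32; multiply by 2! = 2 to get -1/16.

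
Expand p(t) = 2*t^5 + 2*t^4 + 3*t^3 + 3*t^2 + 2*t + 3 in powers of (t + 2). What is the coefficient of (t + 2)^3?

67

Compute the successive derivatives at the expansion point and divide by k!.
p(-2) = -45
p′(-2) = 122
p′′(-2) = -254
p′′′(-2) = 402
So c_3 = p′′′(-2)/3! = 67.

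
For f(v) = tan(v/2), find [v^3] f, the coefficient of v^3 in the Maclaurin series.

Compute the successive derivatives at the expansion point and divide by k!.
f(0) = 0
f′(0) = 1/2
f′′(0) = 0
f′′′(0) = 1/4
Dividing each by k! gives the coefficients c_0, ..., c_3.

1/24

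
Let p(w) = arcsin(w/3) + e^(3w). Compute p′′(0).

Combine the two series term by term.
From the series, [w^2] p = 9/2; multiply by 2! = 2 to get 9.

9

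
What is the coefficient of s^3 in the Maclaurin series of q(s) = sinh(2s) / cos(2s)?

16/3

Write the quotient as an unknown series and match coefficients against numerator = denominator · series.
q(0) = 0
q′(0) = 2
q′′(0) = 0
q′′′(0) = 32
The Taylor polynomial is Σ q^(k)(0)/k! · s^k.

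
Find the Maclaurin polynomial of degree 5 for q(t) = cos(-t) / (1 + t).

-13*t^5/24 + 13*t^4/24 - t^3/2 + t^2/2 - t + 1

Multiply the two series term by term and collect like powers.
q(0) = 1
q′(0) = -1
q′′(0) = 1
q′′′(0) = -3
q^(4)(0) = 13
q^(5)(0) = -65
The Taylor polynomial is Σ q^(k)(0)/k! · t^k.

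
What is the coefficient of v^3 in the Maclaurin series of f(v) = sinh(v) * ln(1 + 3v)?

-9/2

Multiply the two series term by term and collect like powers.
So c_3 = f′′′(0)/3! = -9/2.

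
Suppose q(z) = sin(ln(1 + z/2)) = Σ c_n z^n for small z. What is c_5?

-1/384

Substitute the inner expansion into the outer series and collect powers.
q(0) = 0
q′(0) = 1/2
q′′(0) = -1/4
q′′′(0) = 1/8
q^(4)(0) = 0
q^(5)(0) = -5/16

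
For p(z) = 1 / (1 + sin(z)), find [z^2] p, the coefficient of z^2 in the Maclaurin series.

1

Expand as Σ (-1)^k u^k with u equal to the inner function's series.
So c_2 = p′′(0)/2! = 1.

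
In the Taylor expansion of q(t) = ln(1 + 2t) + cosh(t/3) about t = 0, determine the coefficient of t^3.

8/3

Add the two expansions coefficient-wise.
q(0) = 1
q′(0) = 2
q′′(0) = -35/9
q′′′(0) = 16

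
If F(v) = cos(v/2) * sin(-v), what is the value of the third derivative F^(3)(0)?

7/4

Multiply the two series term by term and collect like powers.
The coefficient of v^3 in the expansion is 7/24, so F′′′(0) = 3! * (7/24) = 7/4.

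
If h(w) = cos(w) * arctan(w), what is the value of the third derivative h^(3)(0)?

Take the Cauchy product of the two expansions.
From the series, [w^3] h = -5/6; multiply by 3! = 6 to get -5.

-5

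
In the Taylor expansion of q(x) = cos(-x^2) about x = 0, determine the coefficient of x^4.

-1/2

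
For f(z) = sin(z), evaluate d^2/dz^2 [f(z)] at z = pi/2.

The coefficient of (z - pi/2)^2 in the expansion is -1/2, so f′′(pi/2) = 2! * (-1/2) = -1.

-1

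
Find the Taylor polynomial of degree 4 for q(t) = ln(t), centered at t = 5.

Compute the successive derivatives at the expansion point and divide by k!.

-(t - 5)^4/2500 + (t - 5)^3/375 - (t - 5)^2/50 + (t - 5)/5 + ln(5)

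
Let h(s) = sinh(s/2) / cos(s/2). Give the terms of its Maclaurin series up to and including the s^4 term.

Write the quotient as an unknown series and match coefficients against numerator = denominator · series.
h(0) = 0
h′(0) = 1/2
h′′(0) = 0
h′′′(0) = 1/2
h^(4)(0) = 0

s^3/12 + s/2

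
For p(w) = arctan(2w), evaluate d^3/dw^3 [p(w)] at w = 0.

-16

The coefficient of w^3 in the expansion is -8/3, so p′′′(0) = 3! * (-8/3) = -16.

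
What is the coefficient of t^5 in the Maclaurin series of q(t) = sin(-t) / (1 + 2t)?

Write out both Maclaurin series and multiply, keeping only the needed powers.
q(0) = 0
q′(0) = -1
q′′(0) = 4
q′′′(0) = -23
q^(4)(0) = 184
q^(5)(0) = -1841
So c_5 = q^(5)(0)/5! = -1841/120.

-1841/120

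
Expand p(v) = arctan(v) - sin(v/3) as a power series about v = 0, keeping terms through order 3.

Expand each term separately and add.
p(0) = 0
p′(0) = 2/3
p′′(0) = 0
p′′′(0) = -53/27
Dividing each by k! gives the coefficients c_0, ..., c_3.

-53*v^3/162 + 2*v/3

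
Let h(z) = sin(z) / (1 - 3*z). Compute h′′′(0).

53

Multiply the numerator's expansion by the denominator's geometric series.
The coefficient of z^3 in the expansion is 53/6, so h′′′(0) = 3! * (53/6) = 53.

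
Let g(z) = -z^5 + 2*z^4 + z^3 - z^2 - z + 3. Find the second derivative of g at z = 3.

The coefficient of (z - 3)^2 in the expansion is -154, so g′′(3) = 2! * (-154) = -308.

-308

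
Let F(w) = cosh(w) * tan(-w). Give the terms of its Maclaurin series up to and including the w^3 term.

Take the Cauchy product of the two expansions.
F(0) = 0
F′(0) = -1
F′′(0) = 0
F′′′(0) = -5
The Taylor polynomial is Σ F^(k)(0)/k! · w^k.

-5*w^3/6 - w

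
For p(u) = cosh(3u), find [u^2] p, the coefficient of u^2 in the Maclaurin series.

9/2

Use the known series and substitute for the argument.
[u^0] = 1;  [u^1] = 0;  [u^2] = 9/2.
So c_2 = p′′(0)/2! = 9/2.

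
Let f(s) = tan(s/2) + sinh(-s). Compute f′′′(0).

-3/4

Expand each term separately and add.
The coefficient of s^3 in the expansion is -1/8, so f′′′(0) = 3! * (-1/8) = -3/4.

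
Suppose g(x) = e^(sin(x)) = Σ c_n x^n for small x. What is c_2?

Compose series: expand the inner function first, then feed it into the outer expansion.

1/2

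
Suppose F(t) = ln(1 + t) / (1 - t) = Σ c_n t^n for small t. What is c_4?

7/12

Multiply the numerator's expansion by the denominator's geometric series.
[t^0] = 0;  [t^1] = 1;  [t^2] = 1/2;  [t^3] = 5/6;  [t^4] = 7/12.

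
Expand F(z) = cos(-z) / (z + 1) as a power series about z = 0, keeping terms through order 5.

-13*z^5/24 + 13*z^4/24 - z^3/2 + z^2/2 - z + 1

Multiply the numerator's expansion by the denominator's geometric series.
F(0) = 1
F′(0) = -1
F′′(0) = 1
F′′′(0) = -3
F^(4)(0) = 13
F^(5)(0) = -65
Dividing each by k! gives the coefficients c_0, ..., c_5.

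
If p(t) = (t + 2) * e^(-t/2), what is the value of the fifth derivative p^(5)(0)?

Shift and add copies of the series according to the polynomial's terms.
The coefficient of t^5 in the expansion is 1/480, so p^(5)(0) = 5! * (1/480) = 1/4.

1/4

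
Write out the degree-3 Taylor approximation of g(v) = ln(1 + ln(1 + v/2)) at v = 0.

7*v^3/48 - v^2/4 + v/2

Substitute the inner expansion into the outer series and collect powers.
g(0) = 0
g′(0) = 1/2
g′′(0) = -1/2
g′′′(0) = 7/8
Dividing each by k! gives the coefficients c_0, ..., c_3.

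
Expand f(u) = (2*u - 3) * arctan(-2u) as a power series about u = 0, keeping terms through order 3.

Distribute the polynomial across the series and collect like powers.
f(0) = 0
f′(0) = 6
f′′(0) = -8
f′′′(0) = -48

-8*u^3 - 4*u^2 + 6*u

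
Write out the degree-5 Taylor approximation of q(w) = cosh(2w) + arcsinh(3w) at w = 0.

Expand each term separately and add.

729*w^5/40 + 2*w^4/3 - 9*w^3/2 + 2*w^2 + 3*w + 1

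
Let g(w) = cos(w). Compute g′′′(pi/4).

sqrt(2)/2

From the series, [(w - pi/4)^3] g = sqrt(2)/12; multiply by 3! = 6 to get sqrt(2)/2.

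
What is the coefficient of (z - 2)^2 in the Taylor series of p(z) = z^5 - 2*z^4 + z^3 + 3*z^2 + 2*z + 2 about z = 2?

Use the known series and substitute for the argument.
[(z - 2)^0] = 26;  [(z - 2)^1] = 42;  [(z - 2)^2] = 41.

41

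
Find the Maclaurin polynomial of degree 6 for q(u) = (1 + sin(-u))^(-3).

Plug the Maclaurin series of the inner function into that of the outer and collect terms.
q(0) = 1
q′(0) = 3
q′′(0) = 12
q′′′(0) = 57
q^(4)(0) = 312
q^(5)(0) = 1923
q^(6)(0) = 13152
Then c_k = q^(k)(0)/k! gives each Taylor coefficient.

274*u^6/15 + 641*u^5/40 + 13*u^4 + 19*u^3/2 + 6*u^2 + 3*u + 1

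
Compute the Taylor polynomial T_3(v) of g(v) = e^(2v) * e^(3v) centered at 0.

Expand each factor separately, then convolve coefficients.
g(0) = 1
g′(0) = 5
g′′(0) = 25
g′′′(0) = 125
The Taylor polynomial is Σ g^(k)(0)/k! · v^k.

125*v^3/6 + 25*v^2/2 + 5*v + 1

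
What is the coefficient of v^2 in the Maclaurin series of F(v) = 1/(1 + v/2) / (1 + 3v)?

43/4

Write out both Maclaurin series and multiply, keeping only the needed powers.
[v^0] = 1;  [v^1] = -7/2;  [v^2] = 43/4.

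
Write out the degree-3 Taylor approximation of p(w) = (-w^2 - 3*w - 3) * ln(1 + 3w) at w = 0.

Multiply each power in the prefactor through the base expansion.

-33*w^3/2 + 9*w^2/2 - 9*w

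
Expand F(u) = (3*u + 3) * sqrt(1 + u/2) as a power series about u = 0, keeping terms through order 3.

-9*u^3/128 + 21*u^2/32 + 15*u/4 + 3

Multiply each power in the prefactor through the base expansion.
F(0) = 3
F′(0) = 15/4
F′′(0) = 21/16
F′′′(0) = -27/64
Then c_k = F^(k)(0)/k! gives each Taylor coefficient.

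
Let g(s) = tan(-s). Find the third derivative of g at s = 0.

-2

The coefficient of s^3 in the expansion is -1/3, so g′′′(0) = 3! * (-1/3) = -2.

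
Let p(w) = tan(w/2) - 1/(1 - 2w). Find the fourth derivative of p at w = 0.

-384

Expand each term separately and add.
The coefficient of w^4 in the expansion is -16, so p^(4)(0) = 4! * (-16) = -384.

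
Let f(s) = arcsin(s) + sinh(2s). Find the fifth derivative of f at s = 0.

41

Add the two expansions coefficient-wise.
From the series, [s^5] f = 41/120; multiply by 5! = 120 to get 41.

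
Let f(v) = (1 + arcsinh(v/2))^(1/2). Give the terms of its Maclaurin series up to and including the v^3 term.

-v^3/384 - v^2/32 + v/4 + 1

Compose series: expand the inner function first, then feed it into the outer expansion.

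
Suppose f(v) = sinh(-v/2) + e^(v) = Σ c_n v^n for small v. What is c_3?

7/48

Expand each term separately and add.
f(0) = 1
f′(0) = 1/2
f′′(0) = 1
f′′′(0) = 7/8
So c_3 = f′′′(0)/3! = 7/48.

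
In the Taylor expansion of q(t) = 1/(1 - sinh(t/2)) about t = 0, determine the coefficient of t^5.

181/3840

Let u equal the inner series; expand the outer function in u and truncate.
q(0) = 1
q′(0) = 1/2
q′′(0) = 1/2
q′′′(0) = 7/8
q^(4)(0) = 2
q^(5)(0) = 181/32
The Taylor polynomial is Σ q^(k)(0)/k! · t^k.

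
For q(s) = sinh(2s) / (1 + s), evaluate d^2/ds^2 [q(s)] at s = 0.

Expand each factor separately, then convolve coefficients.
The coefficient of s^2 in the expansion is -2, so q′′(0) = 2! * (-2) = -4.

-4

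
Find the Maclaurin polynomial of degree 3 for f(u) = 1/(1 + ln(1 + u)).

Compose series: expand the inner function first, then feed it into the outer expansion.
f(0) = 1
f′(0) = -1
f′′(0) = 3
f′′′(0) = -14
The Taylor polynomial is Σ f^(k)(0)/k! · u^k.

-7*u^3/3 + 3*u^2/2 - u + 1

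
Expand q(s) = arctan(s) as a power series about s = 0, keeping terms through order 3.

q(0) = 0
q′(0) = 1
q′′(0) = 0
q′′′(0) = -2
The Taylor polynomial is Σ q^(k)(0)/k! · s^k.

-s^3/3 + s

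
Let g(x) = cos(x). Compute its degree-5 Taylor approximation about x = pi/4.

g(pi/4) = sqrt(2)/2
g′(pi/4) = -sqrt(2)/2
g′′(pi/4) = -sqrt(2)/2
g′′′(pi/4) = sqrt(2)/2
g^(4)(pi/4) = sqrt(2)/2
g^(5)(pi/4) = -sqrt(2)/2
Then c_k = g^(k)(pi/4)/k! gives each Taylor coefficient.

-sqrt(2)*(x - pi/4)^5/240 + sqrt(2)*(x - pi/4)^4/48 + sqrt(2)*(x - pi/4)^3/12 - sqrt(2)*(x - pi/4)^2/4 - sqrt(2)*(x - pi/4)/2 + sqrt(2)/2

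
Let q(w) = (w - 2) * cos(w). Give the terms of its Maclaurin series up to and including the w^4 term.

-w^4/12 - w^3/2 + w^2 + w - 2

Multiply each power in the prefactor through the base expansion.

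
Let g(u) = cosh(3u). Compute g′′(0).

Compute the successive derivatives at the expansion point and divide by k!.
The coefficient of u^2 in the expansion is 9/2, so g′′(0) = 2! * (9/2) = 9.

9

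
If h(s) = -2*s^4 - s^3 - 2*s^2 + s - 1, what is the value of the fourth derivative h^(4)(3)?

-48

The coefficient of (s - 3)^4 in the expansion is -2, so h^(4)(3) = 4! * (-2) = -48.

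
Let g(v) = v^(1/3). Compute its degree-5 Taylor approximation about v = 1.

22*(v - 1)^5/729 - 10*(v - 1)^4/243 + 5*(v - 1)^3/81 - (v - 1)^2/9 + (v - 1)/3 + 1

Differentiate repeatedly and evaluate at the center.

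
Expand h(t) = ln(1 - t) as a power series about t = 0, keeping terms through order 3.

-t^3/3 - t^2/2 - t

Apply the Taylor formula c_k = f^(k)(a)/k!.
h(0) = 0
h′(0) = -1
h′′(0) = -1
h′′′(0) = -2
Then c_k = h^(k)(0)/k! gives each Taylor coefficient.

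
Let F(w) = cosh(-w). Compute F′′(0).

From the series, [w^2] F = 1/2; multiply by 2! = 2 to get 1.

1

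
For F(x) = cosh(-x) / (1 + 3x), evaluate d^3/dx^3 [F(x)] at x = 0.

-171

Write out both Maclaurin series and multiply, keeping only the needed powers.
The coefficient of x^3 in the expansion is -57/2, so F′′′(0) = 3! * (-57/2) = -171.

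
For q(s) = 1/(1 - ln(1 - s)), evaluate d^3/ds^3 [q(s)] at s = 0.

-2

Substitute the inner expansion into the outer series and collect powers.
The coefficient of s^3 in the expansion is -1/3, so q′′′(0) = 3! * (-1/3) = -2.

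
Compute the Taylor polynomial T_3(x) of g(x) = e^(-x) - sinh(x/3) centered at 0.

-14*x^3/81 + x^2/2 - 4*x/3 + 1

Expand each term separately and add.
g(0) = 1
g′(0) = -4/3
g′′(0) = 1
g′′′(0) = -28/27
Then c_k = g^(k)(0)/k! gives each Taylor coefficient.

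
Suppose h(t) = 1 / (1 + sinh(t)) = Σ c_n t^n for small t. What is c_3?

-7/6

Write 1/(1+u) = 1 - u + u^2 - u^3 + ... and substitute the series for u.
h(0) = 1
h′(0) = -1
h′′(0) = 2
h′′′(0) = -7
So c_3 = h′′′(0)/3! = -7/6.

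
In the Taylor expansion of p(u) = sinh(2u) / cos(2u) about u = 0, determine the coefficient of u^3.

16/3

Invert the denominator's series and multiply.
So c_3 = p′′′(0)/3! = 16/3.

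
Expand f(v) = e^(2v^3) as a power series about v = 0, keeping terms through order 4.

Use the known series and substitute for the argument.
f(0) = 1
f′(0) = 0
f′′(0) = 0
f′′′(0) = 12
f^(4)(0) = 0

2*v^3 + 1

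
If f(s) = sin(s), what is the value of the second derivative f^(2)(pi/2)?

-1

Apply the Taylor formula c_k = f^(k)(a)/k!.
From the series, [(s - pi/2)^2] f = -1/2; multiply by 2! = 2 to get -1.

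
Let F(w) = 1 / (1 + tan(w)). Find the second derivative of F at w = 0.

2

Use the geometric series for the reciprocal, then substitute.
The coefficient of w^2 in the expansion is 1, so F′′(0) = 2! * (1) = 2.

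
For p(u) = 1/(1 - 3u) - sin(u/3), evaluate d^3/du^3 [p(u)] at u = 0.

Combine the two series term by term.
The coefficient of u^3 in the expansion is 4375/162, so p′′′(0) = 3! * (4375/162) = 4375/27.

4375/27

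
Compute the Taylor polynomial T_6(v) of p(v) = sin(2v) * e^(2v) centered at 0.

-32*v^6/45 - 16*v^5/15 + 8*v^3/3 + 4*v^2 + 2*v

Write out both Maclaurin series and multiply, keeping only the needed powers.
[v^0] = 0;  [v^1] = 2;  [v^2] = 4;  [v^3] = 8/3;  [v^4] = 0;  [v^5] = -16/15;  [v^6] = -32/45.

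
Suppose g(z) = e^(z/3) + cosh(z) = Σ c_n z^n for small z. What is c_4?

Expand each term separately and add.

41/972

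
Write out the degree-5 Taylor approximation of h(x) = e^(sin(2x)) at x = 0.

-32*x^5/15 - 2*x^4 + 2*x^2 + 2*x + 1

Compose series: expand the inner function first, then feed it into the outer expansion.
h(0) = 1
h′(0) = 2
h′′(0) = 4
h′′′(0) = 0
h^(4)(0) = -48
h^(5)(0) = -256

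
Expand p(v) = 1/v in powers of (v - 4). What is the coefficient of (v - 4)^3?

Apply the Taylor formula c_k = f^(k)(a)/k!.
[(v - 4)^0] = 1/4;  [(v - 4)^1] = -1/16;  [(v - 4)^2] = 1/64;  [(v - 4)^3] = -1/256.

-1/256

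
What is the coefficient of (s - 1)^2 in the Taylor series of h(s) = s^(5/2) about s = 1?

15/8

[(s - 1)^0] = 1;  [(s - 1)^1] = 5/2;  [(s - 1)^2] = 15/8.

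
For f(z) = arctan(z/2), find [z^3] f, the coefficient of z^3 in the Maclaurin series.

-1/24

f(0) = 0
f′(0) = 1/2
f′′(0) = 0
f′′′(0) = -1/4
Then c_k = f^(k)(0)/k! gives each Taylor coefficient.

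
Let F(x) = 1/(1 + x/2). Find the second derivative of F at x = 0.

From the series, [x^2] F = 1/4; multiply by 2! = 2 to get 1/2.

1/2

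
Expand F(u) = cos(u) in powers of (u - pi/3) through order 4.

[(u - pi/3)^0] = 1/2;  [(u - pi/3)^1] = -sqrt(3)/2;  [(u - pi/3)^2] = -1/4;  [(u - pi/3)^3] = sqrt(3)/12;  [(u - pi/3)^4] = 1/48.

(u - pi/3)^4/48 + sqrt(3)*(u - pi/3)^3/12 - (u - pi/3)^2/4 - sqrt(3)*(u - pi/3)/2 + 1/2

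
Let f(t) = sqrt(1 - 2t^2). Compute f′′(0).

-2

From the series, [t^2] f = -1; multiply by 2! = 2 to get -2.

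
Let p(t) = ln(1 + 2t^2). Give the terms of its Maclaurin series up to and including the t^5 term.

[t^0] = 0;  [t^1] = 0;  [t^2] = 2;  [t^3] = 0;  [t^4] = -2;  [t^5] = 0.

-2*t^4 + 2*t^2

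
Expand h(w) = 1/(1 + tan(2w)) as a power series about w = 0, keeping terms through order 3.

-32*w^3/3 + 4*w^2 - 2*w + 1

Compose series: expand the inner function first, then feed it into the outer expansion.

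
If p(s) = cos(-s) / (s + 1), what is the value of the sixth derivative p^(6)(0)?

Multiply the numerator's expansion by the denominator's geometric series.
From the series, [s^6] p = 389/720; multiply by 6! = 720 to get 389.

389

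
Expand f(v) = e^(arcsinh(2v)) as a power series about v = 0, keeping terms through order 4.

-2*v^4 + 2*v^2 + 2*v + 1

Compose series: expand the inner function first, then feed it into the outer expansion.
[v^0] = 1;  [v^1] = 2;  [v^2] = 2;  [v^3] = 0;  [v^4] = -2.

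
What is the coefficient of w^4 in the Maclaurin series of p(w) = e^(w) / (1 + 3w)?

1393/24

Expand each factor separately, then convolve coefficients.
p(0) = 1
p′(0) = -2
p′′(0) = 13
p′′′(0) = -116
p^(4)(0) = 1393
The Taylor polynomial is Σ p^(k)(0)/k! · w^k.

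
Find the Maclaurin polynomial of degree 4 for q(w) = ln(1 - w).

-w^4/4 - w^3/3 - w^2/2 - w

q(0) = 0
q′(0) = -1
q′′(0) = -1
q′′′(0) = -2
q^(4)(0) = -6
Then c_k = q^(k)(0)/k! gives each Taylor coefficient.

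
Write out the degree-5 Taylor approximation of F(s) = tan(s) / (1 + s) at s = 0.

22*s^5/15 - 4*s^4/3 + 4*s^3/3 - s^2 + s

Expand each factor separately, then convolve coefficients.
F(0) = 0
F′(0) = 1
F′′(0) = -2
F′′′(0) = 8
F^(4)(0) = -32
F^(5)(0) = 176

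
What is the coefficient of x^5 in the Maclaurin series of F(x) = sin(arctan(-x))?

Plug the Maclaurin series of the inner function into that of the outer and collect terms.
F(0) = 0
F′(0) = -1
F′′(0) = 0
F′′′(0) = 3
F^(4)(0) = 0
F^(5)(0) = -45
Dividing each by k! gives the coefficients c_0, ..., c_5.

-3/8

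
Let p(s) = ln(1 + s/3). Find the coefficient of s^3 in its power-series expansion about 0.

[s^0] = 0;  [s^1] = 1/3;  [s^2] = -1/18;  [s^3] = 1/81.

1/81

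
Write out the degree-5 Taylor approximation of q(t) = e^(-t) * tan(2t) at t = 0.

341*t^5/60 - 3*t^4 + 11*t^3/3 - 2*t^2 + 2*t

Expand each factor separately, then convolve coefficients.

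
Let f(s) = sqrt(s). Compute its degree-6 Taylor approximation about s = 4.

-21*(s - 4)^6/2097152 + 7*(s - 4)^5/131072 - 5*(s - 4)^4/16384 + (s - 4)^3/512 - (s - 4)^2/64 + (s - 4)/4 + 2

Differentiate repeatedly and evaluate at the center.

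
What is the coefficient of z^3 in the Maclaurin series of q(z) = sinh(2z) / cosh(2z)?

-8/3

Divide the numerator series by the denominator series (power-series long division).
q(0) = 0
q′(0) = 2
q′′(0) = 0
q′′′(0) = -16
So c_3 = q′′′(0)/3! = -8/3.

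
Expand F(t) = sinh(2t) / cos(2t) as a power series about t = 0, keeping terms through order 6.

48*t^5/5 + 16*t^3/3 + 2*t

Write the quotient as an unknown series and match coefficients against numerator = denominator · series.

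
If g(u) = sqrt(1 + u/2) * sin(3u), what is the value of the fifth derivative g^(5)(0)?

66303/256

Write out both Maclaurin series and multiply, keeping only the needed powers.
From the series, [u^5] g = 22101/10240; multiply by 5! = 120 to get 66303/256.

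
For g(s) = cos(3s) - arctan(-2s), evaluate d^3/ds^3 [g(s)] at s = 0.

-16

Combine the two series term by term.
The coefficient of s^3 in the expansion is -8/3, so g′′′(0) = 3! * (-8/3) = -16.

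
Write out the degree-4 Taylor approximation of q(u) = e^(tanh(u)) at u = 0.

-7*u^4/24 - u^3/6 + u^2/2 + u + 1

Compose series: expand the inner function first, then feed it into the outer expansion.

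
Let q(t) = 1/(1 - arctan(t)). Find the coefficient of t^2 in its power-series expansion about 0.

1

Compose series: expand the inner function first, then feed it into the outer expansion.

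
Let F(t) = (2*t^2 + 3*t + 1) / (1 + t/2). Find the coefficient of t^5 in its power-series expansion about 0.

Multiply each power in the prefactor through the base expansion.
F(0) = 1
F′(0) = 5/2
F′′(0) = 3/2
F′′′(0) = -9/4
F^(4)(0) = 9/2
F^(5)(0) = -45/4
The Taylor polynomial is Σ F^(k)(0)/k! · t^k.

-3/32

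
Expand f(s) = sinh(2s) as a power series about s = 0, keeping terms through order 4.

4*s^3/3 + 2*s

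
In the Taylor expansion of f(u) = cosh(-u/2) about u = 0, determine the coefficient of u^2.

1/8

Differentiate repeatedly and evaluate at the center.
f(0) = 1
f′(0) = 0
f′′(0) = 1/4
Dividing each by k! gives the coefficients c_0, ..., c_2.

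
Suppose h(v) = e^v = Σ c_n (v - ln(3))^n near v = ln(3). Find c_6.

h(ln(3)) = 3
h′(ln(3)) = 3
h′′(ln(3)) = 3
h′′′(ln(3)) = 3
h^(4)(ln(3)) = 3
h^(5)(ln(3)) = 3
h^(6)(ln(3)) = 3
Dividing each by k! gives the coefficients c_0, ..., c_6.

1/240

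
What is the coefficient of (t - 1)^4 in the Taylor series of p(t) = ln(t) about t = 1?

-1/4

Use the known series and substitute for the argument.
[(t - 1)^0] = 0;  [(t - 1)^1] = 1;  [(t - 1)^2] = -1/2;  [(t - 1)^3] = 1/3;  [(t - 1)^4] = -1/4.
So c_4 = p^(4)(1)/4! = -1/4.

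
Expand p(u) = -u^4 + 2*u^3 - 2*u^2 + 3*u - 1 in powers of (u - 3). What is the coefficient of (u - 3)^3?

[(u - 3)^0] = -37;  [(u - 3)^1] = -63;  [(u - 3)^2] = -38;  [(u - 3)^3] = -10.

-10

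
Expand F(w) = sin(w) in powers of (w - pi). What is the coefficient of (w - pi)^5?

[(w - pi)^0] = 0;  [(w - pi)^1] = -1;  [(w - pi)^2] = 0;  [(w - pi)^3] = 1/6;  [(w - pi)^4] = 0;  [(w - pi)^5] = -1/120.
So c_5 = F^(5)(pi)/5! = -1/120.

-1/120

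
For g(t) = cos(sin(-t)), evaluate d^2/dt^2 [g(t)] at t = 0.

-1

Let u equal the inner series; expand the outer function in u and truncate.
The coefficient of t^2 in the expansion is -1/2, so g′′(0) = 2! * (-1/2) = -1.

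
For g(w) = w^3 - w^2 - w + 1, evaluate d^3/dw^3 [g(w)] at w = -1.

6

Use the known series and substitute for the argument.
From the series, [(w + 1)^3] g = 1; multiply by 3! = 6 to get 6.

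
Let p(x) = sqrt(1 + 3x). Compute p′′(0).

Apply the Taylor formula c_k = f^(k)(a)/k!.
The coefficient of x^2 in the expansion is -9/8, so p′′(0) = 2! * (-9/8) = -9/4.

-9/4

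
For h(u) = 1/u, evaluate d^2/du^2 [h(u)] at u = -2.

-1/4

Apply the Taylor formula c_k = f^(k)(a)/k!.
The coefficient of (u + 2)^2 in the expansion is -1/8, so h′′(-2) = 2! * (-1/8) = -1/4.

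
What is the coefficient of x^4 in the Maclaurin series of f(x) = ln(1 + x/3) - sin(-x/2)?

-1/324

Add the two expansions coefficient-wise.
f(0) = 0
f′(0) = 5/6
f′′(0) = -1/9
f′′′(0) = -11/216
f^(4)(0) = -2/27
So c_4 = f^(4)(0)/4! = -1/324.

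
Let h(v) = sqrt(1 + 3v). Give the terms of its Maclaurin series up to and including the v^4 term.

[v^0] = 1;  [v^1] = 3/2;  [v^2] = -9/8;  [v^3] = 27/16;  [v^4] = -405/128.

-405*v^4/128 + 27*v^3/16 - 9*v^2/8 + 3*v/2 + 1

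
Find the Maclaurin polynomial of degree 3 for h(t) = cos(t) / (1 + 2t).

Multiply the two series term by term and collect like powers.
h(0) = 1
h′(0) = -2
h′′(0) = 7
h′′′(0) = -42

-7*t^3 + 7*t^2/2 - 2*t + 1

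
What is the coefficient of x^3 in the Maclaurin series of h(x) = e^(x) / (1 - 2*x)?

Expand 1/(denominator) as a geometric series and multiply by the numerator's series.

79/6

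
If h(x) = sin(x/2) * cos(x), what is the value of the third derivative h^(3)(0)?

-13/8

Write out both Maclaurin series and multiply, keeping only the needed powers.
From the series, [x^3] h = -13/48; multiply by 3! = 6 to get -13/8.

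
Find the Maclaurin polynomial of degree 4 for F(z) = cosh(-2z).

2*z^4/3 + 2*z^2 + 1

[z^0] = 1;  [z^1] = 0;  [z^2] = 2;  [z^3] = 0;  [z^4] = 2/3.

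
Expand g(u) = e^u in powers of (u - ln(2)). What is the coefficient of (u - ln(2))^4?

g(ln(2)) = 2
g′(ln(2)) = 2
g′′(ln(2)) = 2
g′′′(ln(2)) = 2
g^(4)(ln(2)) = 2

1/12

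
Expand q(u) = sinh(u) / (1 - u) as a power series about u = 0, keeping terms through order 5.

47*u^5/40 + 7*u^4/6 + 7*u^3/6 + u^2 + u

Write out both Maclaurin series and multiply, keeping only the needed powers.
q(0) = 0
q′(0) = 1
q′′(0) = 2
q′′′(0) = 7
q^(4)(0) = 28
q^(5)(0) = 141
The Taylor polynomial is Σ q^(k)(0)/k! · u^k.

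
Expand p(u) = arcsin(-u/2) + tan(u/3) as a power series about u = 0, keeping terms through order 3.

-11*u^3/1296 - u/6

Add the two expansions coefficient-wise.
p(0) = 0
p′(0) = -1/6
p′′(0) = 0
p′′′(0) = -11/216
The Taylor polynomial is Σ p^(k)(0)/k! · u^k.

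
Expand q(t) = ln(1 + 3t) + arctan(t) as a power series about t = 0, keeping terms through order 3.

26*t^3/3 - 9*t^2/2 + 4*t

Expand each term separately and add.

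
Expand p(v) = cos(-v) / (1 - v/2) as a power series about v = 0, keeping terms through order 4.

-v^4/48 - v^3/8 - v^2/4 + v/2 + 1

Write out both Maclaurin series and multiply, keeping only the needed powers.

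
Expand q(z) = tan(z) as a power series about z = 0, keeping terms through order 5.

q(0) = 0
q′(0) = 1
q′′(0) = 0
q′′′(0) = 2
q^(4)(0) = 0
q^(5)(0) = 16

2*z^5/15 + z^3/3 + z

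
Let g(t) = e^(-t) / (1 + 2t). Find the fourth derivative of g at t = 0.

Write out both Maclaurin series and multiply, keeping only the needed powers.
The coefficient of t^4 in the expansion is 211/8, so g^(4)(0) = 4! * (211/8) = 633.

633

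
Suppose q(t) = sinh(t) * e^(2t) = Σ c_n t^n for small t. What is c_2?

2

Multiply the two series term by term and collect like powers.
q(0) = 0
q′(0) = 1
q′′(0) = 4
Then c_k = q^(k)(0)/k! gives each Taylor coefficient.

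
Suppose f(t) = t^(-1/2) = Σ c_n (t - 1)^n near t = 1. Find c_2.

3/8

f(1) = 1
f′(1) = -1/2
f′′(1) = 3/4
So c_2 = f′′(1)/2! = 3/8.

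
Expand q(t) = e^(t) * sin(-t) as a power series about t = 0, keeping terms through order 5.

t^5/30 - t^3/3 - t^2 - t

Multiply the two series term by term and collect like powers.
q(0) = 0
q′(0) = -1
q′′(0) = -2
q′′′(0) = -2
q^(4)(0) = 0
q^(5)(0) = 4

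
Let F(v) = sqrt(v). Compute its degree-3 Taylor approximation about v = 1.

(v - 1)^3/16 - (v - 1)^2/8 + (v - 1)/2 + 1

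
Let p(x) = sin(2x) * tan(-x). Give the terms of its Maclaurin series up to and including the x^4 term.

2*x^4/3 - 2*x^2

Multiply the two series term by term and collect like powers.
p(0) = 0
p′(0) = 0
p′′(0) = -4
p′′′(0) = 0
p^(4)(0) = 16
Dividing each by k! gives the coefficients c_0, ..., c_4.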